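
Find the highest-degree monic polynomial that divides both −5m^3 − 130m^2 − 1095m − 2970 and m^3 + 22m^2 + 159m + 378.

Repeated division with remainder:
  −5m^3 − 130m^2 − 1095m − 2970 = (−5)(m^3 + 22m^2 + 159m + 378) + (−20m^2 − 300m − 1080)
  m^3 + 22m^2 + 159m + 378 = (−(1/20)m − 7/20)(−20m^2 − 300m − 1080) + (0)
Last nonzero remainder: −20m^2 − 300m − 1080. Dividing through by −20 gives the monic gcd m^2 + 15m + 54.

m^2 + 15m + 54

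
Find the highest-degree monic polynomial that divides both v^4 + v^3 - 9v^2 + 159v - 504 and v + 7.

Repeated division with remainder:
  v^4 + v^3 - 9v^2 + 159v - 504 = (v^3 - 6v^2 + 33v - 72)(v + 7) + (0)
The last nonzero remainder v + 7 is already monic.

v + 7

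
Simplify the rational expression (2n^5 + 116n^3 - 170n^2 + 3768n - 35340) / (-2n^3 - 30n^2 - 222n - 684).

Repeated division with remainder:
  2n^5 + 116n^3 - 170n^2 + 3768n - 35340 = (-n^2 + 15n - 172)(-2n^3 - 30n^2 - 222n - 684) + (-2684n^2 - 24156n - 152988)
  -2n^3 - 30n^2 - 222n - 684 = ((1/1342)n + 3/671)(-2684n^2 - 24156n - 152988) + (0)
Last nonzero remainder: -2684n^2 - 24156n - 152988. Dividing through by -2684 gives the monic gcd n^2 + 9n + 57.
Cancel n^2 + 9n + 57 from numerator and denominator to get the reduced form.

(-n^3 + 9n^2 - 82n + 310)/(n + 6)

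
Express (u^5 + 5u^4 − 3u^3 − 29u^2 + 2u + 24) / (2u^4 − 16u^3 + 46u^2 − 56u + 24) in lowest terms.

(u^3 + 8u^2 + 19u + 12)/(2u^2 − 10u + 12)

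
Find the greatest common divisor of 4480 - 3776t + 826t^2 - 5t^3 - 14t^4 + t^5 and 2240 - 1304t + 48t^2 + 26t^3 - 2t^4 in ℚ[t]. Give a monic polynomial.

Repeated division with remainder:
  t^5 - 14t^4 - 5t^3 + 826t^2 - 3776t + 4480 = (-(1/2)t + 1/2)(-2t^4 + 26t^3 + 48t^2 - 1304t + 2240) + (6t^3 + 150t^2 - 2004t + 3360)
  -2t^4 + 26t^3 + 48t^2 - 1304t + 2240 = (-(1/3)t + 38/3)(6t^3 + 150t^2 - 2004t + 3360) + (-2520t^2 + 25200t - 40320)
  6t^3 + 150t^2 - 2004t + 3360 = (-(1/420)t - 1/12)(-2520t^2 + 25200t - 40320) + (0)
Last nonzero remainder: -2520t^2 + 25200t - 40320. Dividing through by -2520 gives the monic gcd t^2 - 10t + 16.

16 - 10t + t^2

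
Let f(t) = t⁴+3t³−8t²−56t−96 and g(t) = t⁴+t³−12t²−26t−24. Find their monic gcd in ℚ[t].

Apply the Euclidean algorithm:
  t⁴+3t³−8t²−56t−96 = (t⁴+t³−12t²−26t−24) + (2t³+4t²−30t−72)
  t⁴+t³−12t²−26t−24 = ((1/2)t−1/2)(2t³+4t²−30t−72) + (5t²−5t−60)
  2t³+4t²−30t−72 = ((2/5)t+6/5)(5t²−5t−60) + (0)
Last nonzero remainder: 5t²−5t−60. Dividing through by 5 gives the monic gcd t²−t−12.

t²−t−12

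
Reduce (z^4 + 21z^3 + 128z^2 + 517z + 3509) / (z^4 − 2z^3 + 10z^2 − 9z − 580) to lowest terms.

Euclidean algorithm in ℚ[z]:
  z^4 + 21z^3 + 128z^2 + 517z + 3509 = (z^4 − 2z^3 + 10z^2 − 9z − 580) + (23z^3 + 118z^2 + 526z + 4089)
  z^4 − 2z^3 + 10z^2 − 9z − 580 = ((1/23)z − 164/529)(23z^3 + 118z^2 + 526z + 4089) + ((12544/529)z^2 − (12544/529)z + 363776/529)
  23z^3 + 118z^2 + 526z + 4089 = ((12167/12544)z + 74589/12544)((12544/529)z^2 − (12544/529)z + 363776/529) + (0)
Last nonzero remainder: (12544/529)z^2 − (12544/529)z + 363776/529. Dividing through by 12544/529 gives the monic gcd z^2 − z + 29.
Cancel z^2 − z + 29 from numerator and denominator to get the reduced form.

(z^2 + 22z + 121)/(z^2 − z − 20)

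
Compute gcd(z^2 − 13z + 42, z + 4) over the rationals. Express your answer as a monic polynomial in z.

By polynomial division,
  z^2 − 13z + 42 = (z − 17)(z + 4) + (110)
  z + 4 = ((1/110)z + 2/55)(110) + (0)
The last nonzero remainder is the constant 110, so the polynomials are coprime and gcd = 1.

1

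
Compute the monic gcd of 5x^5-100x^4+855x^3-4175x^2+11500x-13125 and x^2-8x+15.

x^2-8x+15

Repeated division with remainder:
  5x^5-100x^4+855x^3-4175x^2+11500x-13125 = (5x^3-60x^2+300x-875)(x^2-8x+15) + (0)
The last nonzero remainder x^2-8x+15 is already monic.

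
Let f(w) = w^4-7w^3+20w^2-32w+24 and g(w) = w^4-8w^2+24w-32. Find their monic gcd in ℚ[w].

Repeated division with remainder:
  w^4-7w^3+20w^2-32w+24 = (w^4-8w^2+24w-32) + (-7w^3+28w^2-56w+56)
  w^4-8w^2+24w-32 = (-(1/7)w-4/7)(-7w^3+28w^2-56w+56) + (0)
Last nonzero remainder: -7w^3+28w^2-56w+56. Dividing through by -7 gives the monic gcd w^3-4w^2+8w-8.

w^3-4w^2+8w-8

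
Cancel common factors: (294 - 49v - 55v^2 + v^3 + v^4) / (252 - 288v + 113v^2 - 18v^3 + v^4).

(21 + 10v + v^2)/(18 - 9v + v^2)

Repeated division with remainder:
  v^4 + v^3 - 55v^2 - 49v + 294 = (v^4 - 18v^3 + 113v^2 - 288v + 252) + (19v^3 - 168v^2 + 239v + 42)
  v^4 - 18v^3 + 113v^2 - 288v + 252 = ((1/19)v - 174/361)(19v^3 - 168v^2 + 239v + 42) + ((7020/361)v^2 - (63180/361)v + 98280/361)
  19v^3 - 168v^2 + 239v + 42 = ((6859/7020)v + 361/2340)((7020/361)v^2 - (63180/361)v + 98280/361) + (0)
Last nonzero remainder: (7020/361)v^2 - (63180/361)v + 98280/361. Dividing through by 7020/361 gives the monic gcd v^2 - 9v + 14.
Cancel v^2 - 9v + 14 from numerator and denominator to get the reduced form.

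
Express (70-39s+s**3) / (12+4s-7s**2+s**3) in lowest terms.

(-35+2s+s**2)/(-6-5s+s**2)

By polynomial division,
  s**3-39s+70 = (s**3-7s**2+4s+12) + (7s**2-43s+58)
  s**3-7s**2+4s+12 = ((1/7)s-6/49)(7s**2-43s+58) + (-(468/49)s+936/49)
  7s**2-43s+58 = (-(343/468)s+1421/468)(-(468/49)s+936/49) + (0)
Last nonzero remainder: -(468/49)s+936/49. Dividing through by -468/49 gives the monic gcd s-2.
Cancel s-2 from numerator and denominator to get the reduced form.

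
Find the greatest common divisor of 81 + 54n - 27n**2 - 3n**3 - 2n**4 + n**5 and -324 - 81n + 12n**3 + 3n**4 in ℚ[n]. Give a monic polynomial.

-27 + n**3

Euclidean algorithm in ℚ[n]:
  n**5 - 2n**4 - 3n**3 - 27n**2 + 54n + 81 = ((1/3)n - 2)(3n**4 + 12n**3 - 81n - 324) + (21n**3 - 567)
  3n**4 + 12n**3 - 81n - 324 = ((1/7)n + 4/7)(21n**3 - 567) + (0)
Last nonzero remainder: 21n**3 - 567. Dividing through by 21 gives the monic gcd n**3 - 27.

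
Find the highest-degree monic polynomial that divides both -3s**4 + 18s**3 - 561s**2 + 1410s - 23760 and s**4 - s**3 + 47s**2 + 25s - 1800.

s**2 - s + 72

Repeated division with remainder:
  -3s**4 + 18s**3 - 561s**2 + 1410s - 23760 = (-3)(s**4 - s**3 + 47s**2 + 25s - 1800) + (15s**3 - 420s**2 + 1485s - 29160)
  s**4 - s**3 + 47s**2 + 25s - 1800 = ((1/15)s + 9/5)(15s**3 - 420s**2 + 1485s - 29160) + (704s**2 - 704s + 50688)
  15s**3 - 420s**2 + 1485s - 29160 = ((15/704)s - 405/704)(704s**2 - 704s + 50688) + (0)
Last nonzero remainder: 704s**2 - 704s + 50688. Dividing through by 704 gives the monic gcd s**2 - s + 72.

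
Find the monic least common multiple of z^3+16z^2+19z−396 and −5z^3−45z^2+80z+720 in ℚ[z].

Repeated division with remainder:
  z^3+16z^2+19z−396 = (−1/5)(−5z^3−45z^2+80z+720) + (7z^2+35z−252)
  −5z^3−45z^2+80z+720 = (−(5/7)z−20/7)(7z^2+35z−252) + (0)
Last nonzero remainder: 7z^2+35z−252. Dividing through by 7 gives the monic gcd z^2+5z−36.
Then lcm(f, g) = f·g / gcd(f, g); expanding and making the result monic gives the answer.

z^4+20z^3+83z^2−320z−1584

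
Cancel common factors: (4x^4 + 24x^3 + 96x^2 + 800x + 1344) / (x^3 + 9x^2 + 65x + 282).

(4x^3 + 96x + 224)/(x^2 + 3x + 47)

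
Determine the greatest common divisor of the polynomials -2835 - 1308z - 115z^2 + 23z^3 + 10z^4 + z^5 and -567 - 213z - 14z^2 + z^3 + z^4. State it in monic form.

81 + 42z + 8z^2 + z^3

Apply the Euclidean algorithm:
  z^5 + 10z^4 + 23z^3 - 115z^2 - 1308z - 2835 = (z + 9)(z^4 + z^3 - 14z^2 - 213z - 567) + (28z^3 + 224z^2 + 1176z + 2268)
  z^4 + z^3 - 14z^2 - 213z - 567 = ((1/28)z - 1/4)(28z^3 + 224z^2 + 1176z + 2268) + (0)
Last nonzero remainder: 28z^3 + 224z^2 + 1176z + 2268. Dividing through by 28 gives the monic gcd z^3 + 8z^2 + 42z + 81.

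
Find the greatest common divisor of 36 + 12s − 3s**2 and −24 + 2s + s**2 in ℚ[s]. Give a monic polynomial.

1

Euclidean algorithm in ℚ[s]:
  −3s**2 + 12s + 36 = (−3)(s**2 + 2s − 24) + (18s − 36)
  s**2 + 2s − 24 = ((1/18)s + 2/9)(18s − 36) + (−16)
  18s − 36 = (−(9/8)s + 9/4)(−16) + (0)
The last nonzero remainder is the constant −16, so the polynomials are coprime and gcd = 1.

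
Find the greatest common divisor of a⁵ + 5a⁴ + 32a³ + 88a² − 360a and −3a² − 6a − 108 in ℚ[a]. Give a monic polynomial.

a² + 2a + 36

Euclidean algorithm in ℚ[a]:
  a⁵ + 5a⁴ + 32a³ + 88a² − 360a = (−(1/3)a³ − a² + (10/3)a)(−3a² − 6a − 108) + (0)
Last nonzero remainder: −3a² − 6a − 108. Dividing through by −3 gives the monic gcd a² + 2a + 36.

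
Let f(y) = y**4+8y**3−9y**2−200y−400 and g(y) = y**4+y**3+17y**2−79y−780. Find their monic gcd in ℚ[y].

y**2−y−20

Apply the Euclidean algorithm:
  y**4+8y**3−9y**2−200y−400 = (y**4+y**3+17y**2−79y−780) + (7y**3−26y**2−121y+380)
  y**4+y**3+17y**2−79y−780 = ((1/7)y+33/49)(7y**3−26y**2−121y+380) + ((2538/49)y**2−(2538/49)y−50760/49)
  7y**3−26y**2−121y+380 = ((343/2538)y−931/2538)((2538/49)y**2−(2538/49)y−50760/49) + (0)
Last nonzero remainder: (2538/49)y**2−(2538/49)y−50760/49. Dividing through by 2538/49 gives the monic gcd y**2−y−20.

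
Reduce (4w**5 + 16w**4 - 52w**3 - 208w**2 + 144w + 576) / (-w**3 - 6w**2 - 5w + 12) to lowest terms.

(-4w**3 + 12w**2 + 16w - 48)/(w - 1)

By polynomial division,
  4w**5 + 16w**4 - 52w**3 - 208w**2 + 144w + 576 = (-4w**2 + 8w + 24)(-w**3 - 6w**2 - 5w + 12) + (24w**2 + 168w + 288)
  -w**3 - 6w**2 - 5w + 12 = (-(1/24)w + 1/24)(24w**2 + 168w + 288) + (0)
Last nonzero remainder: 24w**2 + 168w + 288. Dividing through by 24 gives the monic gcd w**2 + 7w + 12.
Cancel w**2 + 7w + 12 from numerator and denominator to get the reduced form.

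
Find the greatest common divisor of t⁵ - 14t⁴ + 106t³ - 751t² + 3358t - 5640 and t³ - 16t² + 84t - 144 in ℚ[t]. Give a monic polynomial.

Repeated division with remainder:
  t⁵ - 14t⁴ + 106t³ - 751t² + 3358t - 5640 = (t² + 2t + 54)(t³ - 16t² + 84t - 144) + (89t² - 890t + 2136)
  t³ - 16t² + 84t - 144 = ((1/89)t - 6/89)(89t² - 890t + 2136) + (0)
Last nonzero remainder: 89t² - 890t + 2136. Dividing through by 89 gives the monic gcd t² - 10t + 24.

t² - 10t + 24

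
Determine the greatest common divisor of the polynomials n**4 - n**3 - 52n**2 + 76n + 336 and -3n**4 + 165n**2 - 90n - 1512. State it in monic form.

Euclidean algorithm in ℚ[n]:
  n**4 - n**3 - 52n**2 + 76n + 336 = (-1/3)(-3n**4 + 165n**2 - 90n - 1512) + (-n**3 + 3n**2 + 46n - 168)
  -3n**4 + 165n**2 - 90n - 1512 = (3n + 9)(-n**3 + 3n**2 + 46n - 168) + (0)
Last nonzero remainder: -n**3 + 3n**2 + 46n - 168. Dividing through by -1 gives the monic gcd n**3 - 3n**2 - 46n + 168.

n**3 - 3n**2 - 46n + 168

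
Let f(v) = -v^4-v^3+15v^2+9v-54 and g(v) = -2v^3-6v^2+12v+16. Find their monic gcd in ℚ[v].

v-2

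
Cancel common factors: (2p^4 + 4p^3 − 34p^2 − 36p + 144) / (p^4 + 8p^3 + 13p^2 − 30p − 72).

(2p − 6)/(p + 3)

By polynomial division,
  2p^4 + 4p^3 − 34p^2 − 36p + 144 = (2)(p^4 + 8p^3 + 13p^2 − 30p − 72) + (−12p^3 − 60p^2 + 24p + 288)
  p^4 + 8p^3 + 13p^2 − 30p − 72 = (−(1/12)p − 1/4)(−12p^3 − 60p^2 + 24p + 288) + (0)
Last nonzero remainder: −12p^3 − 60p^2 + 24p + 288. Dividing through by −12 gives the monic gcd p^3 + 5p^2 − 2p − 24.
Cancel p^3 + 5p^2 − 2p − 24 from numerator and denominator to get the reduced form.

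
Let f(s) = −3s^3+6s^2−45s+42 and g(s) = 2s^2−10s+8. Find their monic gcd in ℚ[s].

s−1

Euclidean algorithm in ℚ[s]:
  −3s^3+6s^2−45s+42 = (−(3/2)s−9/2)(2s^2−10s+8) + (−78s+78)
  2s^2−10s+8 = (−(1/39)s+4/39)(−78s+78) + (0)
Last nonzero remainder: −78s+78. Dividing through by −78 gives the monic gcd s−1.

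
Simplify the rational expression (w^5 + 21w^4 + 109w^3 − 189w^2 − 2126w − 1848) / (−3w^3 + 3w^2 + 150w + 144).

Apply the Euclidean algorithm:
  w^5 + 21w^4 + 109w^3 − 189w^2 − 2126w − 1848 = (−(1/3)w^2 − (22/3)w − 181/3)(−3w^3 + 3w^2 + 150w + 144) + (1140w^2 + 7980w + 6840)
  −3w^3 + 3w^2 + 150w + 144 = (−(1/380)w + 2/95)(1140w^2 + 7980w + 6840) + (0)
Last nonzero remainder: 1140w^2 + 7980w + 6840. Dividing through by 1140 gives the monic gcd w^2 + 7w + 6.
Cancel w^2 + 7w + 6 from numerator and denominator to get the reduced form.

(−w^3 − 14w^2 − 5w + 308)/(3w − 24)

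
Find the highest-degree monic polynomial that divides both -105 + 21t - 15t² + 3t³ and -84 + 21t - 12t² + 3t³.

Apply the Euclidean algorithm:
  3t³ - 15t² + 21t - 105 = (3t³ - 12t² + 21t - 84) + (-3t² - 21)
  3t³ - 12t² + 21t - 84 = (-t + 4)(-3t² - 21) + (0)
Last nonzero remainder: -3t² - 21. Dividing through by -3 gives the monic gcd t² + 7.

7 + t²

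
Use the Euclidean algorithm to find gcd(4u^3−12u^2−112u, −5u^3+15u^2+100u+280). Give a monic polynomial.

Apply the Euclidean algorithm:
  4u^3−12u^2−112u = (−4/5)(−5u^3+15u^2+100u+280) + (−32u+224)
  −5u^3+15u^2+100u+280 = ((5/32)u^2+(5/8)u+5/4)(−32u+224) + (0)
Last nonzero remainder: −32u+224. Dividing through by −32 gives the monic gcd u−7.

u−7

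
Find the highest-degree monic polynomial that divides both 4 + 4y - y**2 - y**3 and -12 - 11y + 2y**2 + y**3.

1 + y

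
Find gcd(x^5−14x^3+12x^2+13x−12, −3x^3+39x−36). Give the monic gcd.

Euclidean algorithm in ℚ[x]:
  x^5−14x^3+12x^2+13x−12 = (−(1/3)x^2+1/3)(−3x^3+39x−36) + (0)
Last nonzero remainder: −3x^3+39x−36. Dividing through by −3 gives the monic gcd x^3−13x+12.

x^3−13x+12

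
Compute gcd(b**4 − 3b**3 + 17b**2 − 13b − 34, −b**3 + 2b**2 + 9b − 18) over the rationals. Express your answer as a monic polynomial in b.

b − 2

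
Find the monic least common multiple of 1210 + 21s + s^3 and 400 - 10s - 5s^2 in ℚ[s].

-9680 + 1042s + 21s^2 - 8s^3 + s^4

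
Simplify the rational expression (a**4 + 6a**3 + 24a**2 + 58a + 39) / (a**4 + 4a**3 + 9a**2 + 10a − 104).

By polynomial division,
  a**4 + 6a**3 + 24a**2 + 58a + 39 = (a**4 + 4a**3 + 9a**2 + 10a − 104) + (2a**3 + 15a**2 + 48a + 143)
  a**4 + 4a**3 + 9a**2 + 10a − 104 = ((1/2)a − 7/4)(2a**3 + 15a**2 + 48a + 143) + ((45/4)a**2 + (45/2)a + 585/4)
  2a**3 + 15a**2 + 48a + 143 = ((8/45)a + 44/45)((45/4)a**2 + (45/2)a + 585/4) + (0)
Last nonzero remainder: (45/4)a**2 + (45/2)a + 585/4. Dividing through by 45/4 gives the monic gcd a**2 + 2a + 13.
Cancel a**2 + 2a + 13 from numerator and denominator to get the reduced form.

(a**2 + 4a + 3)/(a**2 + 2a − 8)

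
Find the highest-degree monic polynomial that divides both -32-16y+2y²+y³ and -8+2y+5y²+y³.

By polynomial division,
  y³+2y²-16y-32 = (y³+5y²+2y-8) + (-3y²-18y-24)
  y³+5y²+2y-8 = (-(1/3)y+1/3)(-3y²-18y-24) + (0)
Last nonzero remainder: -3y²-18y-24. Dividing through by -3 gives the monic gcd y²+6y+8.

8+6y+y²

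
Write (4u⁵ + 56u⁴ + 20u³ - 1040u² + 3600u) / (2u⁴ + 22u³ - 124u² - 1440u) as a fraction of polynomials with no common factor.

Repeated division with remainder:
  4u⁵ + 56u⁴ + 20u³ - 1040u² + 3600u = (2u + 6)(2u⁴ + 22u³ - 124u² - 1440u) + (136u³ + 2584u² + 12240u)
  2u⁴ + 22u³ - 124u² - 1440u = ((1/68)u - 2/17)(136u³ + 2584u² + 12240u) + (0)
Last nonzero remainder: 136u³ + 2584u² + 12240u. Dividing through by 136 gives the monic gcd u³ + 19u² + 90u.
Cancel u³ + 19u² + 90u from numerator and denominator to get the reduced form.

(2u² - 10u + 20)/(u - 8)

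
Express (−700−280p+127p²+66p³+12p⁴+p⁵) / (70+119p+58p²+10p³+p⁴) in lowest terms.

(−10+3p+p²)/(1+p)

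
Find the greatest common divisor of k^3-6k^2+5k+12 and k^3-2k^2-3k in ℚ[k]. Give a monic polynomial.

By polynomial division,
  k^3-6k^2+5k+12 = (k^3-2k^2-3k) + (-4k^2+8k+12)
  k^3-2k^2-3k = (-(1/4)k)(-4k^2+8k+12) + (0)
Last nonzero remainder: -4k^2+8k+12. Dividing through by -4 gives the monic gcd k^2-2k-3.

k^2-2k-3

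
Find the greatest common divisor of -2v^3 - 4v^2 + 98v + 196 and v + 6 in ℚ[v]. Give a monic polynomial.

1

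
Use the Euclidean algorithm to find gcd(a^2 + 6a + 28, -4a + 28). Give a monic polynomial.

Euclidean algorithm in ℚ[a]:
  a^2 + 6a + 28 = (-(1/4)a - 13/4)(-4a + 28) + (119)
  -4a + 28 = (-(4/119)a + 4/17)(119) + (0)
The last nonzero remainder is the constant 119, so the polynomials are coprime and gcd = 1.

1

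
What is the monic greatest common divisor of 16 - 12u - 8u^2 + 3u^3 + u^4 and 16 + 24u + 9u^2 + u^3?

Euclidean algorithm in ℚ[u]:
  u^4 + 3u^3 - 8u^2 - 12u + 16 = (u - 6)(u^3 + 9u^2 + 24u + 16) + (22u^2 + 116u + 112)
  u^3 + 9u^2 + 24u + 16 = ((1/22)u + 41/242)(22u^2 + 116u + 112) + (-(90/121)u - 360/121)
  22u^2 + 116u + 112 = (-(1331/45)u - 1694/45)(-(90/121)u - 360/121) + (0)
Last nonzero remainder: -(90/121)u - 360/121. Dividing through by -90/121 gives the monic gcd u + 4.

4 + u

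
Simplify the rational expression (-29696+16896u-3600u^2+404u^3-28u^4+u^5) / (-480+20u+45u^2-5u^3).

Apply the Euclidean algorithm:
  u^5-28u^4+404u^3-3600u^2+16896u-29696 = (-(1/5)u^2+(19/5)u-237/5)(-5u^3+45u^2+20u-480) + (-1639u^2+19668u-52448)
  -5u^3+45u^2+20u-480 = ((5/1639)u+15/1639)(-1639u^2+19668u-52448) + (0)
Last nonzero remainder: -1639u^2+19668u-52448. Dividing through by -1639 gives the monic gcd u^2-12u+32.
Cancel u^2-12u+32 from numerator and denominator to get the reduced form.

(928-180u+16u^2-u^3)/(15+5u)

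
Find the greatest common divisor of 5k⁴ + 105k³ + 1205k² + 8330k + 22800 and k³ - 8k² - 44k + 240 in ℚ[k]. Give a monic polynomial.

k + 6

Apply the Euclidean algorithm:
  5k⁴ + 105k³ + 1205k² + 8330k + 22800 = (5k + 145)(k³ - 8k² - 44k + 240) + (2585k² + 13510k - 12000)
  k³ - 8k² - 44k + 240 = ((1/2585)k - 6838/1336445)(2585k² + 13510k - 12000) + ((7956360/267289)k + 47738160/267289)
  2585k² + 13510k - 12000 = ((138188413/1591272)k - 13364450/198909)((7956360/267289)k + 47738160/267289) + (0)
Last nonzero remainder: (7956360/267289)k + 47738160/267289. Dividing through by 7956360/267289 gives the monic gcd k + 6.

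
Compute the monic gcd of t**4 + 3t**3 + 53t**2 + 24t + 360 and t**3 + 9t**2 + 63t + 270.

t**2 + 3t + 45

Repeated division with remainder:
  t**4 + 3t**3 + 53t**2 + 24t + 360 = (t − 6)(t**3 + 9t**2 + 63t + 270) + (44t**2 + 132t + 1980)
  t**3 + 9t**2 + 63t + 270 = ((1/44)t + 3/22)(44t**2 + 132t + 1980) + (0)
Last nonzero remainder: 44t**2 + 132t + 1980. Dividing through by 44 gives the monic gcd t**2 + 3t + 45.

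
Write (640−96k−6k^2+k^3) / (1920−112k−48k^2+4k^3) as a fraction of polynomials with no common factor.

(−80+2k+k^2)/(−240−16k+4k^2)

Apply the Euclidean algorithm:
  k^3−6k^2−96k+640 = (1/4)(4k^3−48k^2−112k+1920) + (6k^2−68k+160)
  4k^3−48k^2−112k+1920 = ((2/3)k−4/9)(6k^2−68k+160) + (−(2240/9)k+17920/9)
  6k^2−68k+160 = (−(27/1120)k+9/112)(−(2240/9)k+17920/9) + (0)
Last nonzero remainder: −(2240/9)k+17920/9. Dividing through by −2240/9 gives the monic gcd k−8.
Cancel k−8 from numerator and denominator to get the reduced form.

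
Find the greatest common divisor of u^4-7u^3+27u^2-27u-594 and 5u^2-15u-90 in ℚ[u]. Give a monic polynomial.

By polynomial division,
  u^4-7u^3+27u^2-27u-594 = ((1/5)u^2-(4/5)u+33/5)(5u^2-15u-90) + (0)
Last nonzero remainder: 5u^2-15u-90. Dividing through by 5 gives the monic gcd u^2-3u-18.

u^2-3u-18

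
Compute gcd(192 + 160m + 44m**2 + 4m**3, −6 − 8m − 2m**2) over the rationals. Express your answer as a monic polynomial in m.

3 + m

By polynomial division,
  4m**3 + 44m**2 + 160m + 192 = (−2m − 14)(−2m**2 − 8m − 6) + (36m + 108)
  −2m**2 − 8m − 6 = (−(1/18)m − 1/18)(36m + 108) + (0)
Last nonzero remainder: 36m + 108. Dividing through by 36 gives the monic gcd m + 3.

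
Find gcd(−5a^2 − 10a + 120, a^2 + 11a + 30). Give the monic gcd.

By polynomial division,
  −5a^2 − 10a + 120 = (−5)(a^2 + 11a + 30) + (45a + 270)
  a^2 + 11a + 30 = ((1/45)a + 1/9)(45a + 270) + (0)
Last nonzero remainder: 45a + 270. Dividing through by 45 gives the monic gcd a + 6.

a + 6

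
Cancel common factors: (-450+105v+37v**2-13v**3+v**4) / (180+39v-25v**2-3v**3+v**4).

(30-11v+v**2)/(-12-v+v**2)

Repeated division with remainder:
  v**4-13v**3+37v**2+105v-450 = (v**4-3v**3-25v**2+39v+180) + (-10v**3+62v**2+66v-630)
  v**4-3v**3-25v**2+39v+180 = (-(1/10)v-8/25)(-10v**3+62v**2+66v-630) + ((36/25)v**2-(72/25)v-108/5)
  -10v**3+62v**2+66v-630 = (-(125/18)v+175/6)((36/25)v**2-(72/25)v-108/5) + (0)
Last nonzero remainder: (36/25)v**2-(72/25)v-108/5. Dividing through by 36/25 gives the monic gcd v**2-2v-15.
Cancel v**2-2v-15 from numerator and denominator to get the reduced form.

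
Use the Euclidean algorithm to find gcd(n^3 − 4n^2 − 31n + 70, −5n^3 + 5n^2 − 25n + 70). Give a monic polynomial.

n − 2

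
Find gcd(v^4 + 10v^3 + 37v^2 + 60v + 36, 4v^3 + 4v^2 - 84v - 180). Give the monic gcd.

v^2 + 6v + 9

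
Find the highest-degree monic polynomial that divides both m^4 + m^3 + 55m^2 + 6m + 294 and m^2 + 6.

m^2 + 6

Apply the Euclidean algorithm:
  m^4 + m^3 + 55m^2 + 6m + 294 = (m^2 + m + 49)(m^2 + 6) + (0)
The last nonzero remainder m^2 + 6 is already monic.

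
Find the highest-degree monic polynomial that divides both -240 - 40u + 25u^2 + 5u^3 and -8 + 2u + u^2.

4 + u

Repeated division with remainder:
  5u^3 + 25u^2 - 40u - 240 = (5u + 15)(u^2 + 2u - 8) + (-30u - 120)
  u^2 + 2u - 8 = (-(1/30)u + 1/15)(-30u - 120) + (0)
Last nonzero remainder: -30u - 120. Dividing through by -30 gives the monic gcd u + 4.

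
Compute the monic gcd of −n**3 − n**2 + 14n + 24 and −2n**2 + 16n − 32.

By polynomial division,
  −n**3 − n**2 + 14n + 24 = ((1/2)n + 9/2)(−2n**2 + 16n − 32) + (−42n + 168)
  −2n**2 + 16n − 32 = ((1/21)n − 4/21)(−42n + 168) + (0)
Last nonzero remainder: −42n + 168. Dividing through by −42 gives the monic gcd n − 4.

n − 4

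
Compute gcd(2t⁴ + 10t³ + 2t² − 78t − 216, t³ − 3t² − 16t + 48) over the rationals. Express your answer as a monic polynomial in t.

Euclidean algorithm in ℚ[t]:
  2t⁴ + 10t³ + 2t² − 78t − 216 = (2t + 16)(t³ − 3t² − 16t + 48) + (82t² + 82t − 984)
  t³ − 3t² − 16t + 48 = ((1/82)t − 2/41)(82t² + 82t − 984) + (0)
Last nonzero remainder: 82t² + 82t − 984. Dividing through by 82 gives the monic gcd t² + t − 12.

t² + t − 12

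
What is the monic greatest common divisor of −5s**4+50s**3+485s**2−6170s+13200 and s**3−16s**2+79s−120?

s**2−11s+24

Apply the Euclidean algorithm:
  −5s**4+50s**3+485s**2−6170s+13200 = (−5s−30)(s**3−16s**2+79s−120) + (400s**2−4400s+9600)
  s**3−16s**2+79s−120 = ((1/400)s−1/80)(400s**2−4400s+9600) + (0)
Last nonzero remainder: 400s**2−4400s+9600. Dividing through by 400 gives the monic gcd s**2−11s+24.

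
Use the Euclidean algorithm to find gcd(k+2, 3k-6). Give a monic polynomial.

1

Apply the Euclidean algorithm:
  k+2 = (1/3)(3k-6) + (4)
  3k-6 = ((3/4)k-3/2)(4) + (0)
The last nonzero remainder is the constant 4, so the polynomials are coprime and gcd = 1.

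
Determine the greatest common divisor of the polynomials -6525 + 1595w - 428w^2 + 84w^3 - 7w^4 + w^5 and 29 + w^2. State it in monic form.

29 + w^2

Euclidean algorithm in ℚ[w]:
  w^5 - 7w^4 + 84w^3 - 428w^2 + 1595w - 6525 = (w^3 - 7w^2 + 55w - 225)(w^2 + 29) + (0)
The last nonzero remainder w^2 + 29 is already monic.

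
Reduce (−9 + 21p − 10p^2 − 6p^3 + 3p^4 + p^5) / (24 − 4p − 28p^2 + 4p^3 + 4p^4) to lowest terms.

(3 − 5p + p^2 + p^3)/(−8 − 4p + 4p^2)

Euclidean algorithm in ℚ[p]:
  p^5 + 3p^4 − 6p^3 − 10p^2 + 21p − 9 = ((1/4)p + 1/2)(4p^4 + 4p^3 − 28p^2 − 4p + 24) + (−p^3 + 5p^2 + 17p − 21)
  4p^4 + 4p^3 − 28p^2 − 4p + 24 = (−4p − 24)(−p^3 + 5p^2 + 17p − 21) + (160p^2 + 320p − 480)
  −p^3 + 5p^2 + 17p − 21 = (−(1/160)p + 7/160)(160p^2 + 320p − 480) + (0)
Last nonzero remainder: 160p^2 + 320p − 480. Dividing through by 160 gives the monic gcd p^2 + 2p − 3.
Cancel p^2 + 2p − 3 from numerator and denominator to get the reduced form.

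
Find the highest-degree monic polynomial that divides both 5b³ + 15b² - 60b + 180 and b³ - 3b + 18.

b² - 3b + 6

Repeated division with remainder:
  5b³ + 15b² - 60b + 180 = (5)(b³ - 3b + 18) + (15b² - 45b + 90)
  b³ - 3b + 18 = ((1/15)b + 1/5)(15b² - 45b + 90) + (0)
Last nonzero remainder: 15b² - 45b + 90. Dividing through by 15 gives the monic gcd b² - 3b + 6.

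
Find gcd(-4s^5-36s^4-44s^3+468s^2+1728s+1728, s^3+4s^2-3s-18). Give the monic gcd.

Repeated division with remainder:
  -4s^5-36s^4-44s^3+468s^2+1728s+1728 = (-4s^2-20s+24)(s^3+4s^2-3s-18) + (240s^2+1440s+2160)
  s^3+4s^2-3s-18 = ((1/240)s-1/120)(240s^2+1440s+2160) + (0)
Last nonzero remainder: 240s^2+1440s+2160. Dividing through by 240 gives the monic gcd s^2+6s+9.

s^2+6s+9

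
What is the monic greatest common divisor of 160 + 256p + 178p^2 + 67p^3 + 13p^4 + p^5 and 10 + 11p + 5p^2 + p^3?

Euclidean algorithm in ℚ[p]:
  p^5 + 13p^4 + 67p^3 + 178p^2 + 256p + 160 = (p^2 + 8p + 16)(p^3 + 5p^2 + 11p + 10) + (0)
The last nonzero remainder p^3 + 5p^2 + 11p + 10 is already monic.

10 + 11p + 5p^2 + p^3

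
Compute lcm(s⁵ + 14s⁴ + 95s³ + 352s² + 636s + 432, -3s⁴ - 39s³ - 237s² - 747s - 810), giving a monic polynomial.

s⁶ + 19s⁵ + 165s⁴ + 827s³ + 2396s² + 3612s + 2160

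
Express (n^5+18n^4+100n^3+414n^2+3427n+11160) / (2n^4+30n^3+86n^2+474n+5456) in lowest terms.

(n^2+14n+45)/(2n+22)

Euclidean algorithm in ℚ[n]:
  n^5+18n^4+100n^3+414n^2+3427n+11160 = ((1/2)n+3/2)(2n^4+30n^3+86n^2+474n+5456) + (12n^3+48n^2−12n+2976)
  2n^4+30n^3+86n^2+474n+5456 = ((1/6)n+11/6)(12n^3+48n^2−12n+2976) + (0)
Last nonzero remainder: 12n^3+48n^2−12n+2976. Dividing through by 12 gives the monic gcd n^3+4n^2−n+248.
Cancel n^3+4n^2−n+248 from numerator and denominator to get the reduced form.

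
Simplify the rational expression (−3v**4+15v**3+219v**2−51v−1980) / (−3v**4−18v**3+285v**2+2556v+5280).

Apply the Euclidean algorithm:
  −3v**4+15v**3+219v**2−51v−1980 = (−3v**4−18v**3+285v**2+2556v+5280) + (33v**3−66v**2−2607v−7260)
  −3v**4−18v**3+285v**2+2556v+5280 = (−(1/11)v−8/11)(33v**3−66v**2−2607v−7260) + (0)
Last nonzero remainder: 33v**3−66v**2−2607v−7260. Dividing through by 33 gives the monic gcd v**3−2v**2−79v−220.
Cancel v**3−2v**2−79v−220 from numerator and denominator to get the reduced form.

(v−3)/(v+8)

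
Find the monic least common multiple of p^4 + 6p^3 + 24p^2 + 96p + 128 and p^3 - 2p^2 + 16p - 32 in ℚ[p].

p^5 + 4p^4 + 12p^3 + 48p^2 - 64p - 256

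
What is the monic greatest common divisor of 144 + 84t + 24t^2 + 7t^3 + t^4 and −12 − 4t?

3 + t

By polynomial division,
  t^4 + 7t^3 + 24t^2 + 84t + 144 = (−(1/4)t^3 − t^2 − 3t − 12)(−4t − 12) + (0)
Last nonzero remainder: −4t − 12. Dividing through by −4 gives the monic gcd t + 3.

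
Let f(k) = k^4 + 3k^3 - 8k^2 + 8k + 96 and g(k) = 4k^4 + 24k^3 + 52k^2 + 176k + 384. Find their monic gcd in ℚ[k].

k^2 + 7k + 12

Apply the Euclidean algorithm:
  k^4 + 3k^3 - 8k^2 + 8k + 96 = (1/4)(4k^4 + 24k^3 + 52k^2 + 176k + 384) + (-3k^3 - 21k^2 - 36k)
  4k^4 + 24k^3 + 52k^2 + 176k + 384 = (-(4/3)k + 4/3)(-3k^3 - 21k^2 - 36k) + (32k^2 + 224k + 384)
  -3k^3 - 21k^2 - 36k = (-(3/32)k)(32k^2 + 224k + 384) + (0)
Last nonzero remainder: 32k^2 + 224k + 384. Dividing through by 32 gives the monic gcd k^2 + 7k + 12.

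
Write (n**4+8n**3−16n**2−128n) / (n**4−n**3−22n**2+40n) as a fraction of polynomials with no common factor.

(n**2+12n+32)/(n**2+3n−10)

Apply the Euclidean algorithm:
  n**4+8n**3−16n**2−128n = (n**4−n**3−22n**2+40n) + (9n**3+6n**2−168n)
  n**4−n**3−22n**2+40n = ((1/9)n−5/27)(9n**3+6n**2−168n) + (−(20/9)n**2+(80/9)n)
  9n**3+6n**2−168n = (−(81/20)n−189/10)(−(20/9)n**2+(80/9)n) + (0)
Last nonzero remainder: −(20/9)n**2+(80/9)n. Dividing through by −20/9 gives the monic gcd n**2−4n.
Cancel n**2−4n from numerator and denominator to get the reduced form.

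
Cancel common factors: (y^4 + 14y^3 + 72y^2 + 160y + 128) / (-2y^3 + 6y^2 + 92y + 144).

(-y^2 - 8y - 16)/(2y - 18)

By polynomial division,
  y^4 + 14y^3 + 72y^2 + 160y + 128 = (-(1/2)y - 17/2)(-2y^3 + 6y^2 + 92y + 144) + (169y^2 + 1014y + 1352)
  -2y^3 + 6y^2 + 92y + 144 = (-(2/169)y + 18/169)(169y^2 + 1014y + 1352) + (0)
Last nonzero remainder: 169y^2 + 1014y + 1352. Dividing through by 169 gives the monic gcd y^2 + 6y + 8.
Cancel y^2 + 6y + 8 from numerator and denominator to get the reduced form.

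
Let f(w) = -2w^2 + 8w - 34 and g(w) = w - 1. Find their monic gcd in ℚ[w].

1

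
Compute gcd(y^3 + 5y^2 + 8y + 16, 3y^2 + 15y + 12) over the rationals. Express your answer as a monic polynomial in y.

y + 4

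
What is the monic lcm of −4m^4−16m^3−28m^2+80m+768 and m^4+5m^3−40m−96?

m^6+8m^5+31m^4+40m^3−216m^2−928m−1536

Euclidean algorithm in ℚ[m]:
  −4m^4−16m^3−28m^2+80m+768 = (−4)(m^4+5m^3−40m−96) + (4m^3−28m^2−80m+384)
  m^4+5m^3−40m−96 = ((1/4)m+3)(4m^3−28m^2−80m+384) + (104m^2+104m−1248)
  4m^3−28m^2−80m+384 = ((1/26)m−4/13)(104m^2+104m−1248) + (0)
Last nonzero remainder: 104m^2+104m−1248. Dividing through by 104 gives the monic gcd m^2+m−12.
Then lcm(f, g) = f·g / gcd(f, g); expanding and making the result monic gives the answer.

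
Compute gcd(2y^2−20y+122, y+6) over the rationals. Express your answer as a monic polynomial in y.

Apply the Euclidean algorithm:
  2y^2−20y+122 = (2y−32)(y+6) + (314)
  y+6 = ((1/314)y+3/157)(314) + (0)
The last nonzero remainder is the constant 314, so the polynomials are coprime and gcd = 1.

1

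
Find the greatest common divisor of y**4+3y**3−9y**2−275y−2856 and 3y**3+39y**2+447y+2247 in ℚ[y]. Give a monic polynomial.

Euclidean algorithm in ℚ[y]:
  y**4+3y**3−9y**2−275y−2856 = ((1/3)y−10/3)(3y**3+39y**2+447y+2247) + (−28y**2+466y+4634)
  3y**3+39y**2+447y+2247 = (−(3/28)y−1245/392)(−28y**2+466y+4634) + ((475011/196)y+475011/28)
  −28y**2+466y+4634 = (−(5488/475011)y+129752/475011)((475011/196)y+475011/28) + (0)
Last nonzero remainder: (475011/196)y+475011/28. Dividing through by 475011/196 gives the monic gcd y+7.

y+7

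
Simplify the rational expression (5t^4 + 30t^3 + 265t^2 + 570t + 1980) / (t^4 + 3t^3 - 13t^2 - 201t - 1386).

(5t^2 + 10t + 60)/(t^2 - t - 42)

Apply the Euclidean algorithm:
  5t^4 + 30t^3 + 265t^2 + 570t + 1980 = (5)(t^4 + 3t^3 - 13t^2 - 201t - 1386) + (15t^3 + 330t^2 + 1575t + 8910)
  t^4 + 3t^3 - 13t^2 - 201t - 1386 = ((1/15)t - 19/15)(15t^3 + 330t^2 + 1575t + 8910) + (300t^2 + 1200t + 9900)
  15t^3 + 330t^2 + 1575t + 8910 = ((1/20)t + 9/10)(300t^2 + 1200t + 9900) + (0)
Last nonzero remainder: 300t^2 + 1200t + 9900. Dividing through by 300 gives the monic gcd t^2 + 4t + 33.
Cancel t^2 + 4t + 33 from numerator and denominator to get the reduced form.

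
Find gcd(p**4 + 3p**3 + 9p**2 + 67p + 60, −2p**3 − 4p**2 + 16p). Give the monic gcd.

Euclidean algorithm in ℚ[p]:
  p**4 + 3p**3 + 9p**2 + 67p + 60 = (−(1/2)p − 1/2)(−2p**3 − 4p**2 + 16p) + (15p**2 + 75p + 60)
  −2p**3 − 4p**2 + 16p = (−(2/15)p + 2/5)(15p**2 + 75p + 60) + (−6p − 24)
  15p**2 + 75p + 60 = (−(5/2)p − 5/2)(−6p − 24) + (0)
Last nonzero remainder: −6p − 24. Dividing through by −6 gives the monic gcd p + 4.

p + 4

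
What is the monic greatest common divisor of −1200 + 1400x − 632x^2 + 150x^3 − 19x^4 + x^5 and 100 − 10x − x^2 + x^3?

By polynomial division,
  x^5 − 19x^4 + 150x^3 − 632x^2 + 1400x − 1200 = (x^2 − 18x + 142)(x^3 − x^2 − 10x + 100) + (−770x^2 + 4620x − 15400)
  x^3 − x^2 − 10x + 100 = (−(1/770)x − 1/154)(−770x^2 + 4620x − 15400) + (0)
Last nonzero remainder: −770x^2 + 4620x − 15400. Dividing through by −770 gives the monic gcd x^2 − 6x + 20.

20 − 6x + x^2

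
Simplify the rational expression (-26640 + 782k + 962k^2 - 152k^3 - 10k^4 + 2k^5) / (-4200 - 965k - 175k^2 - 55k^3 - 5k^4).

(666 - 236k + 36k^2 - 2k^3)/(105 - 10k + 5k^2)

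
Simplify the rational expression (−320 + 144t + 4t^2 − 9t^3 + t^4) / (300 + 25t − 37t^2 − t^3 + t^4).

(−16 + t^2)/(15 + 8t + t^2)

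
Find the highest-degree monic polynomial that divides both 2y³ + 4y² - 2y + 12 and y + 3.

y + 3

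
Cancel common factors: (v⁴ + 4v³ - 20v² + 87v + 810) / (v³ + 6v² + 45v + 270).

(v³ - 2v² - 8v + 135)/(v² + 45)

Euclidean algorithm in ℚ[v]:
  v⁴ + 4v³ - 20v² + 87v + 810 = (v - 2)(v³ + 6v² + 45v + 270) + (-53v² - 93v + 1350)
  v³ + 6v² + 45v + 270 = (-(1/53)v - 225/2809)(-53v² - 93v + 1350) + ((177030/2809)v + 1062180/2809)
  -53v² - 93v + 1350 = (-(148877/177030)v + 14045/3934)((177030/2809)v + 1062180/2809) + (0)
Last nonzero remainder: (177030/2809)v + 1062180/2809. Dividing through by 177030/2809 gives the monic gcd v + 6.
Cancel v + 6 from numerator and denominator to get the reduced form.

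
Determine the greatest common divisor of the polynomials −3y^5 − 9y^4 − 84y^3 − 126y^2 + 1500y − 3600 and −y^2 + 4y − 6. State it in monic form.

y^2 − 4y + 6

By polynomial division,
  −3y^5 − 9y^4 − 84y^3 − 126y^2 + 1500y − 3600 = (3y^3 + 21y^2 + 150y + 600)(−y^2 + 4y − 6) + (0)
Last nonzero remainder: −y^2 + 4y − 6. Dividing through by −1 gives the monic gcd y^2 − 4y + 6.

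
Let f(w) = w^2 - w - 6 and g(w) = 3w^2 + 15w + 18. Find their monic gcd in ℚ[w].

w + 2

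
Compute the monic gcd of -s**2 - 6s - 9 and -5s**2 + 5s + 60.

s + 3

Repeated division with remainder:
  -s**2 - 6s - 9 = (1/5)(-5s**2 + 5s + 60) + (-7s - 21)
  -5s**2 + 5s + 60 = ((5/7)s - 20/7)(-7s - 21) + (0)
Last nonzero remainder: -7s - 21. Dividing through by -7 gives the monic gcd s + 3.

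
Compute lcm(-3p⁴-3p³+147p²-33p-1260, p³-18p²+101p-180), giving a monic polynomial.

Apply the Euclidean algorithm:
  -3p⁴-3p³+147p²-33p-1260 = (-3p-57)(p³-18p²+101p-180) + (-576p²+5184p-11520)
  p³-18p²+101p-180 = (-(1/576)p+1/64)(-576p²+5184p-11520) + (0)
Last nonzero remainder: -576p²+5184p-11520. Dividing through by -576 gives the monic gcd p²-9p+20.
Then lcm(f, g) = f·g / gcd(f, g); expanding and making the result monic gives the answer.

p⁵-8p⁴-58p³+452p²+321p-3780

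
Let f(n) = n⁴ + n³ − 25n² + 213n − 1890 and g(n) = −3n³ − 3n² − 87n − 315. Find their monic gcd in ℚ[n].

n² − 2n + 35

Repeated division with remainder:
  n⁴ + n³ − 25n² + 213n − 1890 = (−(1/3)n)(−3n³ − 3n² − 87n − 315) + (−54n² + 108n − 1890)
  −3n³ − 3n² − 87n − 315 = ((1/18)n + 1/6)(−54n² + 108n − 1890) + (0)
Last nonzero remainder: −54n² + 108n − 1890. Dividing through by −54 gives the monic gcd n² − 2n + 35.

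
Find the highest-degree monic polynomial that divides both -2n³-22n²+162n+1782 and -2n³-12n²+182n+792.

By polynomial division,
  -2n³-22n²+162n+1782 = (-2n³-12n²+182n+792) + (-10n²-20n+990)
  -2n³-12n²+182n+792 = ((1/5)n+4/5)(-10n²-20n+990) + (0)
Last nonzero remainder: -10n²-20n+990. Dividing through by -10 gives the monic gcd n²+2n-99.

n²+2n-99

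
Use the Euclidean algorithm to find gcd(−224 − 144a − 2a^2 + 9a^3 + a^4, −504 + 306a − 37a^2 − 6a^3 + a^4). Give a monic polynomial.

−28 + 3a + a^2

Apply the Euclidean algorithm:
  a^4 + 9a^3 − 2a^2 − 144a − 224 = (a^4 − 6a^3 − 37a^2 + 306a − 504) + (15a^3 + 35a^2 − 450a + 280)
  a^4 − 6a^3 − 37a^2 + 306a − 504 = ((1/15)a − 5/9)(15a^3 + 35a^2 − 450a + 280) + ((112/9)a^2 + (112/3)a − 3136/9)
  15a^3 + 35a^2 − 450a + 280 = ((135/112)a − 45/56)((112/9)a^2 + (112/3)a − 3136/9) + (0)
Last nonzero remainder: (112/9)a^2 + (112/3)a − 3136/9. Dividing through by 112/9 gives the monic gcd a^2 + 3a − 28.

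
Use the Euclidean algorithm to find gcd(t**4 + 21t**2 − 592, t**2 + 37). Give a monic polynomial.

t**2 + 37

Apply the Euclidean algorithm:
  t**4 + 21t**2 − 592 = (t**2 − 16)(t**2 + 37) + (0)
The last nonzero remainder t**2 + 37 is already monic.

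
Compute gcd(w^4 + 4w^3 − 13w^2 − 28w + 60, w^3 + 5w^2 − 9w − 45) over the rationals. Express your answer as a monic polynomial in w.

Euclidean algorithm in ℚ[w]:
  w^4 + 4w^3 − 13w^2 − 28w + 60 = (w − 1)(w^3 + 5w^2 − 9w − 45) + (w^2 + 8w + 15)
  w^3 + 5w^2 − 9w − 45 = (w − 3)(w^2 + 8w + 15) + (0)
The last nonzero remainder w^2 + 8w + 15 is already monic.

w^2 + 8w + 15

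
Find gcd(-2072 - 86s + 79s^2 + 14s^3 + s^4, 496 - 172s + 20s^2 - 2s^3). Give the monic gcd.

Euclidean algorithm in ℚ[s]:
  s^4 + 14s^3 + 79s^2 - 86s - 2072 = (-(1/2)s - 12)(-2s^3 + 20s^2 - 172s + 496) + (233s^2 - 1902s + 3880)
  -2s^3 + 20s^2 - 172s + 496 = (-(2/233)s + 856/54289)(233s^2 - 1902s + 3880) + (-(5901516/54289)s + 23606064/54289)
  233s^2 - 1902s + 3880 = (-(12649337/5901516)s + 26330165/2950758)(-(5901516/54289)s + 23606064/54289) + (0)
Last nonzero remainder: -(5901516/54289)s + 23606064/54289. Dividing through by -5901516/54289 gives the monic gcd s - 4.

-4 + s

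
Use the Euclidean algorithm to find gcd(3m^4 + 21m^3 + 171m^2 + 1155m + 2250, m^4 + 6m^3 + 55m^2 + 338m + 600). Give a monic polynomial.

Apply the Euclidean algorithm:
  3m^4 + 21m^3 + 171m^2 + 1155m + 2250 = (3)(m^4 + 6m^3 + 55m^2 + 338m + 600) + (3m^3 + 6m^2 + 141m + 450)
  m^4 + 6m^3 + 55m^2 + 338m + 600 = ((1/3)m + 4/3)(3m^3 + 6m^2 + 141m + 450) + (0)
Last nonzero remainder: 3m^3 + 6m^2 + 141m + 450. Dividing through by 3 gives the monic gcd m^3 + 2m^2 + 47m + 150.

m^3 + 2m^2 + 47m + 150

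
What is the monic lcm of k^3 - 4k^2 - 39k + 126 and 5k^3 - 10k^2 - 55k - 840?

k^5 + k^4 - 35k^3 - 165k^2 - 306k + 3024

Apply the Euclidean algorithm:
  k^3 - 4k^2 - 39k + 126 = (1/5)(5k^3 - 10k^2 - 55k - 840) + (-2k^2 - 28k + 294)
  5k^3 - 10k^2 - 55k - 840 = (-(5/2)k + 40)(-2k^2 - 28k + 294) + (1800k - 12600)
  -2k^2 - 28k + 294 = (-(1/900)k - 7/300)(1800k - 12600) + (0)
Last nonzero remainder: 1800k - 12600. Dividing through by 1800 gives the monic gcd k - 7.
Then lcm(f, g) = f·g / gcd(f, g); expanding and making the result monic gives the answer.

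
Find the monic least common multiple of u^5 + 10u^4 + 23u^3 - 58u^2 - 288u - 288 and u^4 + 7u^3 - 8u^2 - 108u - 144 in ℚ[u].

u^7 + 12u^6 + 19u^5 - 252u^4 - 956u^3 + 528u^2 + 6336u + 6912

Euclidean algorithm in ℚ[u]:
  u^5 + 10u^4 + 23u^3 - 58u^2 - 288u - 288 = (u + 3)(u^4 + 7u^3 - 8u^2 - 108u - 144) + (10u^3 + 74u^2 + 180u + 144)
  u^4 + 7u^3 - 8u^2 - 108u - 144 = ((1/10)u - 1/25)(10u^3 + 74u^2 + 180u + 144) + (-(576/25)u^2 - (576/5)u - 3456/25)
  10u^3 + 74u^2 + 180u + 144 = (-(125/288)u - 25/24)(-(576/25)u^2 - (576/5)u - 3456/25) + (0)
Last nonzero remainder: -(576/25)u^2 - (576/5)u - 3456/25. Dividing through by -576/25 gives the monic gcd u^2 + 5u + 6.
Then lcm(f, g) = f·g / gcd(f, g); expanding and making the result monic gives the answer.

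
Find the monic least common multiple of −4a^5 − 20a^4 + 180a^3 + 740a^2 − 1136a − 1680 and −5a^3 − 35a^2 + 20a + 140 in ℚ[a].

a^6 + 7a^5 − 35a^4 − 275a^3 − 86a^2 + 988a + 840

By polynomial division,
  −4a^5 − 20a^4 + 180a^3 + 740a^2 − 1136a − 1680 = ((4/5)a^2 − (8/5)a − 108/5)(−5a^3 − 35a^2 + 20a + 140) + (−96a^2 − 480a + 1344)
  −5a^3 − 35a^2 + 20a + 140 = ((5/96)a + 5/48)(−96a^2 − 480a + 1344) + (0)
Last nonzero remainder: −96a^2 − 480a + 1344. Dividing through by −96 gives the monic gcd a^2 + 5a − 14.
Then lcm(f, g) = f·g / gcd(f, g); expanding and making the result monic gives the answer.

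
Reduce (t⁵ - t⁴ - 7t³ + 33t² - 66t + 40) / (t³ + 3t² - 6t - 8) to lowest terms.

(t³ - 3t² + 7t - 5)/(t + 1)

By polynomial division,
  t⁵ - t⁴ - 7t³ + 33t² - 66t + 40 = (t² - 4t + 11)(t³ + 3t² - 6t - 8) + (-16t² - 32t + 128)
  t³ + 3t² - 6t - 8 = (-(1/16)t - 1/16)(-16t² - 32t + 128) + (0)
Last nonzero remainder: -16t² - 32t + 128. Dividing through by -16 gives the monic gcd t² + 2t - 8.
Cancel t² + 2t - 8 from numerator and denominator to get the reduced form.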